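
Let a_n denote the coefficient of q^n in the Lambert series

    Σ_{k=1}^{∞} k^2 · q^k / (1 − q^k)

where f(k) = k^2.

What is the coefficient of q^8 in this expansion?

a_8 = 85

n=8: 8·1 4·2 2·4 1·8  f→[64+16+4+1]=85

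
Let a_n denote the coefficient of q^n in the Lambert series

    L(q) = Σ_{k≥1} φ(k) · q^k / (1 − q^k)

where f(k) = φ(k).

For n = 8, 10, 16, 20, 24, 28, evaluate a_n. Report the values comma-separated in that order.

[q^8] φ(1)=1,φ(2)=1,φ(4)=2,φ(8)=4 ⇒ 8
q^10  k|10↦φ(k): 1:1 2:1 5:4 10:4  a_10=10
n=16: 1·16 2·8 4·4 8·2 16·1  φ→[1+1+2+4+8]=16
d|20:{20,10,5,4,2,1}  Σφ=8+4+4+2+1+1=20
n=24: 1·24 2·12 3·8 4·6 6·4 8·3 12·2 24·1  φ→[1+1+2+2+2+4+4+8]=24
q^28  k|28↦φ(k): 1:1 2:1 4:2 7:6 14:6 28:12  a_28=28

8, 10, 16, 20, 24, 28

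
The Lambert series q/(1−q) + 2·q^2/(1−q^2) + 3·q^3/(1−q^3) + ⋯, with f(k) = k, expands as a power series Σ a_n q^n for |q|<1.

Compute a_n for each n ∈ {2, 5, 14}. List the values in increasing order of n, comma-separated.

d|2:{1,2}  Σf=1+2=3
d|5:{1,5}  Σf=1+5=6
n=14: 14·1 7·2 2·7 1·14  f→[14+7+2+1]=24

3, 6, 24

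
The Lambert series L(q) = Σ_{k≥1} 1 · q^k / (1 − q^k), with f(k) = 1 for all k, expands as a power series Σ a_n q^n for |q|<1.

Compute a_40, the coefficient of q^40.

a_40 = 8

d|40:{40,20,10,8,5,4,2,1}  Σf=1+1+1+1+1+1+1+1=8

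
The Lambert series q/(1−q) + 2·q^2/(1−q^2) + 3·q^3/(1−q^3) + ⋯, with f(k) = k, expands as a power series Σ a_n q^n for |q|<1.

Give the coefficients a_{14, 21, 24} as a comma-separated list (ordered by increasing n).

q^14  k|14↦f(k): 1:1 2:2 7:7 14:14  a_14=24
d|21:{1,3,7,21}  Σf=1+3+7+21=32
n=24: 1·24 2·12 3·8 4·6 6·4 8·3 12·2 24·1  f→[1+2+3+4+6+8+12+24]=60

24, 32, 60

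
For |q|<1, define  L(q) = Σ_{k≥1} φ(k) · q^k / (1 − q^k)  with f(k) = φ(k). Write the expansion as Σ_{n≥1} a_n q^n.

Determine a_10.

d|10:{10,5,2,1}  Σφ=4+4+1+1=10

a_10 = 10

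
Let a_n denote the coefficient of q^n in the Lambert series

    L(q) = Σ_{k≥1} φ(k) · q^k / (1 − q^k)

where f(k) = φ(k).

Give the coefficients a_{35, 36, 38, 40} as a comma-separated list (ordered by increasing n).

q^35  k|35↦φ(k): 35:24 7:6 5:4 1:1  a_35=35
n=36: 36·1 18·2 12·3 9·4 6·6 4·9 3·12 2·18 1·36  φ→[12+6+4+6+2+2+2+1+1]=36
d|38:{1,2,19,38}  Σφ=1+1+18+18=38
q^40  k|40↦φ(k): 1:1 2:1 4:2 5:4 8:4 10:4 20:8 40:16  a_40=40

35, 36, 38, 40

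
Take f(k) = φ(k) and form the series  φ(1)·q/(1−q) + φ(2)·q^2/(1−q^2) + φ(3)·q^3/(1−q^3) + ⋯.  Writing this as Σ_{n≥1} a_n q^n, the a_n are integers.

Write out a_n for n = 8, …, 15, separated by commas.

q^8  k|8↦φ(k): 8:4 4:2 2:1 1:1  a_8=8
n=9: 9·1 3·3 1·9  φ→[6+2+1]=9
[q^10] φ(1)=1,φ(2)=1,φ(5)=4,φ(10)=4 ⇒ 10
n=11: 11·1 1·11  φ→[10+1]=11
q^12  k|12↦φ(k): 12:4 6:2 4:2 3:2 2:1 1:1  a_12=12
q^13  k|13↦φ(k): 1:1 13:12  a_13=13
d|14:{14,7,2,1}  Σφ=6+6+1+1=14
n=15: 15·1 5·3 3·5 1·15  φ→[8+4+2+1]=15

8, 9, 10, 11, 12, 13, 14, 15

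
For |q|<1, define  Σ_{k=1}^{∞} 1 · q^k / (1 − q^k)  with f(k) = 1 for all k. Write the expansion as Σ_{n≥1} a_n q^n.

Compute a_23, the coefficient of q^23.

q^23  k|23↦f(k): 1:1 23:1  a_23=2

a_23 = 2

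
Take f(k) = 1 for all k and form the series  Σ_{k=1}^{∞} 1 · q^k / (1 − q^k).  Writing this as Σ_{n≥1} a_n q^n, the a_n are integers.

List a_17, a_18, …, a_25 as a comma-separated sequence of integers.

n=17: 17·1 1·17  f→[1+1]=2
d|18:{18,9,6,3,2,1}  Σf=1+1+1+1+1+1=6
d|19:{19,1}  Σf=1+1=2
[q^20] f(1)=1,f(2)=1,f(4)=1,f(5)=1,f(10)=1,f(20)=1 ⇒ 6
[q^21] f(1)=1,f(3)=1,f(7)=1,f(21)=1 ⇒ 4
q^22  k|22↦f(k): 22:1 11:1 2:1 1:1  a_22=4
[q^23] f(23)=1,f(1)=1 ⇒ 2
[q^24] f(24)=1,f(12)=1,f(8)=1,f(6)=1,f(4)=1,f(3)=1,f(2)=1,f(1)=1 ⇒ 8
[q^25] f(25)=1,f(5)=1,f(1)=1 ⇒ 3

2, 6, 2, 6, 4, 4, 2, 8, 3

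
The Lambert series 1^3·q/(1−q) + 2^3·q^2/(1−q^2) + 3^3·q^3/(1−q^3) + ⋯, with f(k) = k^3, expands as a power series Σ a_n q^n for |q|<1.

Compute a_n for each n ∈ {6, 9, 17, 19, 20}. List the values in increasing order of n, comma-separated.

252, 757, 4914, 6860, 9198

d|6:{1,2,3,6}  Σf=1+8+27+216=252
d|9:{1,3,9}  Σf=1+27+729=757
d|17:{1,17}  Σf=1+4913=4914
q^19  k|19↦f(k): 19:6859 1:1  a_19=6860
d|20:{1,2,4,5,10,20}  Σf=1+8+64+125+1000+8000=9198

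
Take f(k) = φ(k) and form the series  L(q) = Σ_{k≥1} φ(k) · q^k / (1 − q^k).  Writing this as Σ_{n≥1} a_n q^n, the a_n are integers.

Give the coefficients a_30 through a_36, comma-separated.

d|30:{1,2,3,5,6,10,15,30}  Σφ=1+1+2+4+2+4+8+8=30
[q^31] φ(31)=30,φ(1)=1 ⇒ 31
q^32  k|32↦φ(k): 32:16 16:8 8:4 4:2 2:1 1:1  a_32=32
[q^33] φ(1)=1,φ(3)=2,φ(11)=10,φ(33)=20 ⇒ 33
[q^34] φ(1)=1,φ(2)=1,φ(17)=16,φ(34)=16 ⇒ 34
[q^35] φ(35)=24,φ(7)=6,φ(5)=4,φ(1)=1 ⇒ 35
q^36  k|36↦φ(k): 36:12 18:6 12:4 9:6 6:2 4:2 3:2 2:1 1:1  a_36=36

30, 31, 32, 33, 34, 35, 36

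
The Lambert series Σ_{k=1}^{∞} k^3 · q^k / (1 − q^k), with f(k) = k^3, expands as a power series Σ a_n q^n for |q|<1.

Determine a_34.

a_34 = 44226

[q^34] f(1)=1,f(2)=8,f(17)=4913,f(34)=39304 ⇒ 44226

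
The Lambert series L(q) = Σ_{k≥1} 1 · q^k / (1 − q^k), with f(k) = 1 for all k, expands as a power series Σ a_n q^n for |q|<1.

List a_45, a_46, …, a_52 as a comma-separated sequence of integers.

6, 4, 2, 10, 3, 6, 4, 6

n=45: 1·45 3·15 5·9 9·5 15·3 45·1  f→[1+1+1+1+1+1]=6
[q^46] f(46)=1,f(23)=1,f(2)=1,f(1)=1 ⇒ 4
[q^47] f(1)=1,f(47)=1 ⇒ 2
[q^48] f(1)=1,f(2)=1,f(3)=1,f(4)=1,f(6)=1,f(8)=1,f(12)=1,f(16)=1,f(24)=1,f(48)=1 ⇒ 10
q^49  k|49↦f(k): 49:1 7:1 1:1  a_49=3
q^50  k|50↦f(k): 50:1 25:1 10:1 5:1 2:1 1:1  a_50=6
d|51:{51,17,3,1}  Σf=1+1+1+1=4
[q^52] f(1)=1,f(2)=1,f(4)=1,f(13)=1,f(26)=1,f(52)=1 ⇒ 6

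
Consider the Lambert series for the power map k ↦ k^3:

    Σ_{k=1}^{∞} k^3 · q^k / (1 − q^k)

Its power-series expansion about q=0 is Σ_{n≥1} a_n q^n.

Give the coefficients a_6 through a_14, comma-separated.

252, 344, 585, 757, 1134, 1332, 2044, 2198, 3096

[q^6] f(1)=1,f(2)=8,f(3)=27,f(6)=216 ⇒ 252
q^7  k|7↦f(k): 7:343 1:1  a_7=344
q^8  k|8↦f(k): 8:512 4:64 2:8 1:1  a_8=585
q^9  k|9↦f(k): 9:729 3:27 1:1  a_9=757
[q^10] f(1)=1,f(2)=8,f(5)=125,f(10)=1000 ⇒ 1134
d|11:{11,1}  Σf=1331+1=1332
n=12: 1·12 2·6 3·4 4·3 6·2 12·1  f→[1+8+27+64+216+1728]=2044
q^13  k|13↦f(k): 13:2197 1:1  a_13=2198
[q^14] f(1)=1,f(2)=8,f(7)=343,f(14)=2744 ⇒ 3096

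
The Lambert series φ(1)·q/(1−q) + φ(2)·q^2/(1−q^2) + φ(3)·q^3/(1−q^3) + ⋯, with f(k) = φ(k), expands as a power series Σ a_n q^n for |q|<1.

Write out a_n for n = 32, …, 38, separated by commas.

n=32: 32·1 16·2 8·4 4·8 2·16 1·32  φ→[16+8+4+2+1+1]=32
[q^33] φ(33)=20,φ(11)=10,φ(3)=2,φ(1)=1 ⇒ 33
[q^34] φ(34)=16,φ(17)=16,φ(2)=1,φ(1)=1 ⇒ 34
n=35: 1·35 5·7 7·5 35·1  φ→[1+4+6+24]=35
d|36:{1,2,3,4,6,9,12,18,36}  Σφ=1+1+2+2+2+6+4+6+12=36
[q^37] φ(1)=1,φ(37)=36 ⇒ 37
q^38  k|38↦φ(k): 38:18 19:18 2:1 1:1  a_38=38

32, 33, 34, 35, 36, 37, 38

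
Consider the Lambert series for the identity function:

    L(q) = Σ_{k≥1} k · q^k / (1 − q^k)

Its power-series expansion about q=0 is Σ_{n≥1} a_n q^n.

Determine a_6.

n=6: 1·6 2·3 3·2 6·1  f→[1+2+3+6]=12

a_6 = 12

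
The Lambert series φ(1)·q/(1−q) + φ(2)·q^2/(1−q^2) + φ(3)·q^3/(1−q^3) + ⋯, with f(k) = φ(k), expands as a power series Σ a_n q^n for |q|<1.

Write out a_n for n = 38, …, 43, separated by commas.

n=38: 1·38 2·19 19·2 38·1  φ→[1+1+18+18]=38
[q^39] φ(39)=24,φ(13)=12,φ(3)=2,φ(1)=1 ⇒ 39
d|40:{40,20,10,8,5,4,2,1}  Σφ=16+8+4+4+4+2+1+1=40
d|41:{41,1}  Σφ=40+1=41
d|42:{1,2,3,6,7,14,21,42}  Σφ=1+1+2+2+6+6+12+12=42
[q^43] φ(43)=42,φ(1)=1 ⇒ 43

38, 39, 40, 41, 42, 43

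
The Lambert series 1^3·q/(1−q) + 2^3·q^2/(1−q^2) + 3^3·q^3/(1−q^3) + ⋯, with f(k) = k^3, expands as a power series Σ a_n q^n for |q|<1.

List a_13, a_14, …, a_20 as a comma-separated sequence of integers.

2198, 3096, 3528, 4681, 4914, 6813, 6860, 9198

n=13: 1·13 13·1  f→[1+2197]=2198
d|14:{1,2,7,14}  Σf=1+8+343+2744=3096
n=15: 15·1 5·3 3·5 1·15  f→[3375+125+27+1]=3528
d|16:{1,2,4,8,16}  Σf=1+8+64+512+4096=4681
n=17: 1·17 17·1  f→[1+4913]=4914
[q^18] f(18)=5832,f(9)=729,f(6)=216,f(3)=27,f(2)=8,f(1)=1 ⇒ 6813
q^19  k|19↦f(k): 1:1 19:6859  a_19=6860
d|20:{1,2,4,5,10,20}  Σf=1+8+64+125+1000+8000=9198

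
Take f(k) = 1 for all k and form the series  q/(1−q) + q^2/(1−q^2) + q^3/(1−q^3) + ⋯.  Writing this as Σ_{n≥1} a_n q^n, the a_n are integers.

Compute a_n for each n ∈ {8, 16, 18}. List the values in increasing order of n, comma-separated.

d|8:{1,2,4,8}  Σf=1+1+1+1=4
n=16: 1·16 2·8 4·4 8·2 16·1  f→[1+1+1+1+1]=5
d|18:{1,2,3,6,9,18}  Σf=1+1+1+1+1+1=6

4, 5, 6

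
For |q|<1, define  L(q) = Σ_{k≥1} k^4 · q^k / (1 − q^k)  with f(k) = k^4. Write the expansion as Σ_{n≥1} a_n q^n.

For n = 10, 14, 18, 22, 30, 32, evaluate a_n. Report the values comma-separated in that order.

10642, 40834, 112931, 248914, 872644, 1118481

d|10:{1,2,5,10}  Σf=1+16+625+10000=10642
q^14  k|14↦f(k): 14:38416 7:2401 2:16 1:1  a_14=40834
n=18: 1·18 2·9 3·6 6·3 9·2 18·1  f→[1+16+81+1296+6561+104976]=112931
q^22  k|22↦f(k): 22:234256 11:14641 2:16 1:1  a_22=248914
q^30  k|30↦f(k): 30:810000 15:50625 10:10000 6:1296 5:625 3:81 2:16 1:1  a_30=872644
n=32: 1·32 2·16 4·8 8·4 16·2 32·1  f→[1+16+256+4096+65536+1048576]=1118481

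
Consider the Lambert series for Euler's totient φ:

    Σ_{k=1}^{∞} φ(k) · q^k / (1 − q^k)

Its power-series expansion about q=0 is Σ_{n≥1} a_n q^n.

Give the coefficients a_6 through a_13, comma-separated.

[q^6] φ(1)=1,φ(2)=1,φ(3)=2,φ(6)=2 ⇒ 6
d|7:{7,1}  Σφ=6+1=7
n=8: 8·1 4·2 2·4 1·8  φ→[4+2+1+1]=8
d|9:{9,3,1}  Σφ=6+2+1=9
[q^10] φ(1)=1,φ(2)=1,φ(5)=4,φ(10)=4 ⇒ 10
q^11  k|11↦φ(k): 11:10 1:1  a_11=11
d|12:{1,2,3,4,6,12}  Σφ=1+1+2+2+2+4=12
q^13  k|13↦φ(k): 13:12 1:1  a_13=13

6, 7, 8, 9, 10, 11, 12, 13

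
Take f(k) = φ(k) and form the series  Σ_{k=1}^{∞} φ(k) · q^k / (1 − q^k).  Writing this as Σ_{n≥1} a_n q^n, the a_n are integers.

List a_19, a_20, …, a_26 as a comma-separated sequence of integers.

n=19: 1·19 19·1  φ→[1+18]=19
q^20  k|20↦φ(k): 20:8 10:4 5:4 4:2 2:1 1:1  a_20=20
[q^21] φ(21)=12,φ(7)=6,φ(3)=2,φ(1)=1 ⇒ 21
n=22: 1·22 2·11 11·2 22·1  φ→[1+1+10+10]=22
d|23:{23,1}  Σφ=22+1=23
[q^24] φ(1)=1,φ(2)=1,φ(3)=2,φ(4)=2,φ(6)=2,φ(8)=4,φ(12)=4,φ(24)=8 ⇒ 24
d|25:{1,5,25}  Σφ=1+4+20=25
d|26:{1,2,13,26}  Σφ=1+1+12+12=26

19, 20, 21, 22, 23, 24, 25, 26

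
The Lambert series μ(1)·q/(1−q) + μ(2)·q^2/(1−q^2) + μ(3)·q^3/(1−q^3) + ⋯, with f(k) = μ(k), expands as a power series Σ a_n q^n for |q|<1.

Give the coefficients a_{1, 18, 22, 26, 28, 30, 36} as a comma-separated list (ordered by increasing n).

[q^1] μ(1)=1 ⇒ 1
n=18: 1·18 2·9 3·6 6·3 9·2 18·1  μ→[1+(-1)+(-1)+1+0+0]=0
d|22:{22,11,2,1}  Σμ=1+(-1)+(-1)+1=0
n=26: 26·1 13·2 2·13 1·26  μ→[1+(-1)+(-1)+1]=0
[q^28] μ(1)=1,μ(2)=-1,μ(4)=0,μ(7)=-1,μ(14)=1,μ(28)=0 ⇒ 0
d|30:{1,2,3,5,6,10,15,30}  Σμ=1+(-1)+(-1)+(-1)+1+1+1+(-1)=0
d|36:{36,18,12,9,6,4,3,2,1}  Σμ=0+0+0+0+1+0+(-1)+(-1)+1=0

1, 0, 0, 0, 0, 0, 0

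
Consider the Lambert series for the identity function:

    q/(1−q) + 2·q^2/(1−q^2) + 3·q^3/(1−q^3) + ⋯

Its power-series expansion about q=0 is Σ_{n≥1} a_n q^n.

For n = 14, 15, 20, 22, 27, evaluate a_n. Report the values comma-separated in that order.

d|14:{14,7,2,1}  Σf=14+7+2+1=24
[q^15] f(1)=1,f(3)=3,f(5)=5,f(15)=15 ⇒ 24
q^20  k|20↦f(k): 1:1 2:2 4:4 5:5 10:10 20:20  a_20=42
q^22  k|22↦f(k): 1:1 2:2 11:11 22:22  a_22=36
n=27: 1·27 3·9 9·3 27·1  f→[1+3+9+27]=40

24, 24, 42, 36, 40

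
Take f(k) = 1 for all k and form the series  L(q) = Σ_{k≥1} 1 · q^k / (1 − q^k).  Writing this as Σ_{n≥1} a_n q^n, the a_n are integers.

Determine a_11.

n=11: 1·11 11·1  f→[1+1]=2

a_11 = 2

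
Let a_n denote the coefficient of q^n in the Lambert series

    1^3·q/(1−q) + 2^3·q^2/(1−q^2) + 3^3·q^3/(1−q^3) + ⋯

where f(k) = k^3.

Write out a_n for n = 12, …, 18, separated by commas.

2044, 2198, 3096, 3528, 4681, 4914, 6813

d|12:{12,6,4,3,2,1}  Σf=1728+216+64+27+8+1=2044
d|13:{1,13}  Σf=1+2197=2198
q^14  k|14↦f(k): 14:2744 7:343 2:8 1:1  a_14=3096
[q^15] f(1)=1,f(3)=27,f(5)=125,f(15)=3375 ⇒ 3528
[q^16] f(16)=4096,f(8)=512,f(4)=64,f(2)=8,f(1)=1 ⇒ 4681
q^17  k|17↦f(k): 17:4913 1:1  a_17=4914
n=18: 18·1 9·2 6·3 3·6 2·9 1·18  f→[5832+729+216+27+8+1]=6813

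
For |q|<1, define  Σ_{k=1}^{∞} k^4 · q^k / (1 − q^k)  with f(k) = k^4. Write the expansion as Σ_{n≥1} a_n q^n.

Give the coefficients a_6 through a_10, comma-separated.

n=6: 1·6 2·3 3·2 6·1  f→[1+16+81+1296]=1394
q^7  k|7↦f(k): 1:1 7:2401  a_7=2402
d|8:{1,2,4,8}  Σf=1+16+256+4096=4369
n=9: 1·9 3·3 9·1  f→[1+81+6561]=6643
[q^10] f(1)=1,f(2)=16,f(5)=625,f(10)=10000 ⇒ 10642

1394, 2402, 4369, 6643, 10642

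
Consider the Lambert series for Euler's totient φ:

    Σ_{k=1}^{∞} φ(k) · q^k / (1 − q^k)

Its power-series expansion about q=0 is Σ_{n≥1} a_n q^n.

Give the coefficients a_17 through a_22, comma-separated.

d|17:{17,1}  Σφ=16+1=17
[q^18] φ(1)=1,φ(2)=1,φ(3)=2,φ(6)=2,φ(9)=6,φ(18)=6 ⇒ 18
[q^19] φ(19)=18,φ(1)=1 ⇒ 19
n=20: 1·20 2·10 4·5 5·4 10·2 20·1  φ→[1+1+2+4+4+8]=20
d|21:{21,7,3,1}  Σφ=12+6+2+1=21
[q^22] φ(1)=1,φ(2)=1,φ(11)=10,φ(22)=10 ⇒ 22

17, 18, 19, 20, 21, 22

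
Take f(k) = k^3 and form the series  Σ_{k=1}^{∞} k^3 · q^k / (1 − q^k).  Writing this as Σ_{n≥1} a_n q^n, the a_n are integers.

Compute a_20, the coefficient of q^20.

q^20  k|20↦f(k): 20:8000 10:1000 5:125 4:64 2:8 1:1  a_20=9198

a_20 = 9198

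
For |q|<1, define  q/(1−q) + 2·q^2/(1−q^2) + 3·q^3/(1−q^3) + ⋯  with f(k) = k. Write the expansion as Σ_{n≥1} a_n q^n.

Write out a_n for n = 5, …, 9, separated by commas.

6, 12, 8, 15, 13

n=5: 5·1 1·5  f→[5+1]=6
d|6:{6,3,2,1}  Σf=6+3+2+1=12
q^7  k|7↦f(k): 7:7 1:1  a_7=8
q^8  k|8↦f(k): 1:1 2:2 4:4 8:8  a_8=15
d|9:{9,3,1}  Σf=9+3+1=13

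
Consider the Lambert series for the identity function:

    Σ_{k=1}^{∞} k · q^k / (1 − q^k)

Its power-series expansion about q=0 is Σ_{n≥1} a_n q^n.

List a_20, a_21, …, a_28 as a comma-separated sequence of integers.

42, 32, 36, 24, 60, 31, 42, 40, 56

[q^20] f(1)=1,f(2)=2,f(4)=4,f(5)=5,f(10)=10,f(20)=20 ⇒ 42
[q^21] f(1)=1,f(3)=3,f(7)=7,f(21)=21 ⇒ 32
d|22:{1,2,11,22}  Σf=1+2+11+22=36
d|23:{23,1}  Σf=23+1=24
q^24  k|24↦f(k): 1:1 2:2 3:3 4:4 6:6 8:8 12:12 24:24  a_24=60
q^25  k|25↦f(k): 1:1 5:5 25:25  a_25=31
d|26:{1,2,13,26}  Σf=1+2+13+26=42
d|27:{1,3,9,27}  Σf=1+3+9+27=40
n=28: 1·28 2·14 4·7 7·4 14·2 28·1  f→[1+2+4+7+14+28]=56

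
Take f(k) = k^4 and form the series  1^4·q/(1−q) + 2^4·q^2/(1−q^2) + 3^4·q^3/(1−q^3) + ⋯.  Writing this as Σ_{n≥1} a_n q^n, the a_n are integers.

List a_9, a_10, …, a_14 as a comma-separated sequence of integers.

6643, 10642, 14642, 22386, 28562, 40834

d|9:{1,3,9}  Σf=1+81+6561=6643
q^10  k|10↦f(k): 1:1 2:16 5:625 10:10000  a_10=10642
[q^11] f(11)=14641,f(1)=1 ⇒ 14642
q^12  k|12↦f(k): 1:1 2:16 3:81 4:256 6:1296 12:20736  a_12=22386
[q^13] f(1)=1,f(13)=28561 ⇒ 28562
q^14  k|14↦f(k): 1:1 2:16 7:2401 14:38416  a_14=40834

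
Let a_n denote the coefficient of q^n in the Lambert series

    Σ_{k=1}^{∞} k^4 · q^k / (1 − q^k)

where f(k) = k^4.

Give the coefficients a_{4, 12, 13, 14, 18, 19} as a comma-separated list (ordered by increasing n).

n=4: 4·1 2·2 1·4  f→[256+16+1]=273
[q^12] f(1)=1,f(2)=16,f(3)=81,f(4)=256,f(6)=1296,f(12)=20736 ⇒ 22386
n=13: 13·1 1·13  f→[28561+1]=28562
[q^14] f(14)=38416,f(7)=2401,f(2)=16,f(1)=1 ⇒ 40834
[q^18] f(1)=1,f(2)=16,f(3)=81,f(6)=1296,f(9)=6561,f(18)=104976 ⇒ 112931
n=19: 19·1 1·19  f→[130321+1]=130322

273, 22386, 28562, 40834, 112931, 130322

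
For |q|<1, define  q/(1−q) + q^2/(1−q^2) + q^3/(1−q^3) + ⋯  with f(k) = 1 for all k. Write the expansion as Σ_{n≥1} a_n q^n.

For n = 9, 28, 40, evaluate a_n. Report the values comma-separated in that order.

3, 6, 8

d|9:{9,3,1}  Σf=1+1+1=3
d|28:{28,14,7,4,2,1}  Σf=1+1+1+1+1+1=6
n=40: 40·1 20·2 10·4 8·5 5·8 4·10 2·20 1·40  f→[1+1+1+1+1+1+1+1]=8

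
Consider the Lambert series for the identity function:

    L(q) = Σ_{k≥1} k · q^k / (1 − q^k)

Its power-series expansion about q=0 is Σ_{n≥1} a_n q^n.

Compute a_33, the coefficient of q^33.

q^33  k|33↦f(k): 33:33 11:11 3:3 1:1  a_33=48

a_33 = 48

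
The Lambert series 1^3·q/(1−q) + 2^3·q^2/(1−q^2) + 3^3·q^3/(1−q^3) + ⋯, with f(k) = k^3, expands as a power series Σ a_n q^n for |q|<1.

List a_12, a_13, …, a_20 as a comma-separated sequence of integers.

n=12: 1·12 2·6 3·4 4·3 6·2 12·1  f→[1+8+27+64+216+1728]=2044
d|13:{1,13}  Σf=1+2197=2198
[q^14] f(14)=2744,f(7)=343,f(2)=8,f(1)=1 ⇒ 3096
d|15:{1,3,5,15}  Σf=1+27+125+3375=3528
[q^16] f(1)=1,f(2)=8,f(4)=64,f(8)=512,f(16)=4096 ⇒ 4681
[q^17] f(1)=1,f(17)=4913 ⇒ 4914
[q^18] f(1)=1,f(2)=8,f(3)=27,f(6)=216,f(9)=729,f(18)=5832 ⇒ 6813
n=19: 1·19 19·1  f→[1+6859]=6860
[q^20] f(1)=1,f(2)=8,f(4)=64,f(5)=125,f(10)=1000,f(20)=8000 ⇒ 9198

2044, 2198, 3096, 3528, 4681, 4914, 6813, 6860, 9198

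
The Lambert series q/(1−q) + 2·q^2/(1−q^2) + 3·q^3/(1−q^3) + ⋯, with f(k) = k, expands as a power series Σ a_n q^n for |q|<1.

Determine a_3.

[q^3] f(3)=3,f(1)=1 ⇒ 4

a_3 = 4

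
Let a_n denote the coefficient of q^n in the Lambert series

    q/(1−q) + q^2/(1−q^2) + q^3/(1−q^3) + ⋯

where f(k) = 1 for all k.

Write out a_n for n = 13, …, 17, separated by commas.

n=13: 13·1 1·13  f→[1+1]=2
d|14:{14,7,2,1}  Σf=1+1+1+1=4
d|15:{1,3,5,15}  Σf=1+1+1+1=4
n=16: 1·16 2·8 4·4 8·2 16·1  f→[1+1+1+1+1]=5
d|17:{1,17}  Σf=1+1=2

2, 4, 4, 5, 2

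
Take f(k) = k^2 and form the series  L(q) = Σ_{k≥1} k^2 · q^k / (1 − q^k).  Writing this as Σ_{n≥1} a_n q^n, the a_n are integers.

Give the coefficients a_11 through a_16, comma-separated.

q^11  k|11↦f(k): 11:121 1:1  a_11=122
n=12: 12·1 6·2 4·3 3·4 2·6 1·12  f→[144+36+16+9+4+1]=210
[q^13] f(13)=169,f(1)=1 ⇒ 170
n=14: 1·14 2·7 7·2 14·1  f→[1+4+49+196]=250
d|15:{15,5,3,1}  Σf=225+25+9+1=260
d|16:{1,2,4,8,16}  Σf=1+4+16+64+256=341

122, 210, 170, 250, 260, 341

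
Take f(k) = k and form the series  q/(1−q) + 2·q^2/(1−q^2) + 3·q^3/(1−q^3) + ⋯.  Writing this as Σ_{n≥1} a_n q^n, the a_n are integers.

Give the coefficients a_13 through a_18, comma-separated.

d|13:{1,13}  Σf=1+13=14
q^14  k|14↦f(k): 1:1 2:2 7:7 14:14  a_14=24
n=15: 1·15 3·5 5·3 15·1  f→[1+3+5+15]=24
[q^16] f(1)=1,f(2)=2,f(4)=4,f(8)=8,f(16)=16 ⇒ 31
[q^17] f(1)=1,f(17)=17 ⇒ 18
[q^18] f(18)=18,f(9)=9,f(6)=6,f(3)=3,f(2)=2,f(1)=1 ⇒ 39

14, 24, 24, 31, 18, 39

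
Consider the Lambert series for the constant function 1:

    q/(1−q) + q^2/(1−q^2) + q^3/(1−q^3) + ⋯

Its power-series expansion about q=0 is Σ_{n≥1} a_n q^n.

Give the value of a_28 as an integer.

a_28 = 6

[q^28] f(1)=1,f(2)=1,f(4)=1,f(7)=1,f(14)=1,f(28)=1 ⇒ 6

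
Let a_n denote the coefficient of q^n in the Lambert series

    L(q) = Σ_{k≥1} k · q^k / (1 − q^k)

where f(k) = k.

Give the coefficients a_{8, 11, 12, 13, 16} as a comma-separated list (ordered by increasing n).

[q^8] f(8)=8,f(4)=4,f(2)=2,f(1)=1 ⇒ 15
q^11  k|11↦f(k): 1:1 11:11  a_11=12
d|12:{1,2,3,4,6,12}  Σf=1+2+3+4+6+12=28
[q^13] f(13)=13,f(1)=1 ⇒ 14
q^16  k|16↦f(k): 16:16 8:8 4:4 2:2 1:1  a_16=31

15, 12, 28, 14, 31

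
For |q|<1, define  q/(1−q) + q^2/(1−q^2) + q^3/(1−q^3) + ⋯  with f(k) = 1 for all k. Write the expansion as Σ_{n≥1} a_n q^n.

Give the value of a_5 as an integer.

a_5 = 2

n=5: 1·5 5·1  f→[1+1]=2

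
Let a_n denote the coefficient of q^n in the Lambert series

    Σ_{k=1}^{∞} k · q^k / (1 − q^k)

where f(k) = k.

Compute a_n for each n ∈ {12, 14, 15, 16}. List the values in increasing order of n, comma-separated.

28, 24, 24, 31

n=12: 1·12 2·6 3·4 4·3 6·2 12·1  f→[1+2+3+4+6+12]=28
d|14:{14,7,2,1}  Σf=14+7+2+1=24
n=15: 1·15 3·5 5·3 15·1  f→[1+3+5+15]=24
q^16  k|16↦f(k): 1:1 2:2 4:4 8:8 16:16  a_16=31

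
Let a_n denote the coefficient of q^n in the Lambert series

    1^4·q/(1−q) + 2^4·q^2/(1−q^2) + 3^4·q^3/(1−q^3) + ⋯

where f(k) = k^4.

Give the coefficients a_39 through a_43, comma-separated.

2342084, 2734994, 2825762, 3348388, 3418802

[q^39] f(39)=2313441,f(13)=28561,f(3)=81,f(1)=1 ⇒ 2342084
d|40:{1,2,4,5,8,10,20,40}  Σf=1+16+256+625+4096+10000+160000+2560000=2734994
q^41  k|41↦f(k): 1:1 41:2825761  a_41=2825762
d|42:{42,21,14,7,6,3,2,1}  Σf=3111696+194481+38416+2401+1296+81+16+1=3348388
q^43  k|43↦f(k): 1:1 43:3418801  a_43=3418802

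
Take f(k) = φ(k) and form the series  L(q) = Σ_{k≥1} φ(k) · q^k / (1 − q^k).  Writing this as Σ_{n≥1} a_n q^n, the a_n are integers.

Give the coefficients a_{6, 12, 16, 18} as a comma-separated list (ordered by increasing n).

[q^6] φ(6)=2,φ(3)=2,φ(2)=1,φ(1)=1 ⇒ 6
[q^12] φ(12)=4,φ(6)=2,φ(4)=2,φ(3)=2,φ(2)=1,φ(1)=1 ⇒ 12
q^16  k|16↦φ(k): 16:8 8:4 4:2 2:1 1:1  a_16=16
[q^18] φ(1)=1,φ(2)=1,φ(3)=2,φ(6)=2,φ(9)=6,φ(18)=6 ⇒ 18

6, 12, 16, 18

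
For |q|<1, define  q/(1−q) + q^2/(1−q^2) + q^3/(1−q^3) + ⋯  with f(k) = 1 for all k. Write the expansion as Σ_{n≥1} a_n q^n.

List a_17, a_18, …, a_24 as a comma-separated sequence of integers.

2, 6, 2, 6, 4, 4, 2, 8

[q^17] f(17)=1,f(1)=1 ⇒ 2
q^18  k|18↦f(k): 1:1 2:1 3:1 6:1 9:1 18:1  a_18=6
q^19  k|19↦f(k): 1:1 19:1  a_19=2
n=20: 20·1 10·2 5·4 4·5 2·10 1·20  f→[1+1+1+1+1+1]=6
d|21:{21,7,3,1}  Σf=1+1+1+1=4
q^22  k|22↦f(k): 22:1 11:1 2:1 1:1  a_22=4
[q^23] f(23)=1,f(1)=1 ⇒ 2
[q^24] f(24)=1,f(12)=1,f(8)=1,f(6)=1,f(4)=1,f(3)=1,f(2)=1,f(1)=1 ⇒ 8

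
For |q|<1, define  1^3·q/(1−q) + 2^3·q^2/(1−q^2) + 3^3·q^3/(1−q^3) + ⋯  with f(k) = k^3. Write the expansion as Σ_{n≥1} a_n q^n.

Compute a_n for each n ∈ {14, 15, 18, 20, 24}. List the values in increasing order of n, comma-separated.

3096, 3528, 6813, 9198, 16380

d|14:{1,2,7,14}  Σf=1+8+343+2744=3096
d|15:{15,5,3,1}  Σf=3375+125+27+1=3528
n=18: 18·1 9·2 6·3 3·6 2·9 1·18  f→[5832+729+216+27+8+1]=6813
[q^20] f(1)=1,f(2)=8,f(4)=64,f(5)=125,f(10)=1000,f(20)=8000 ⇒ 9198
n=24: 24·1 12·2 8·3 6·4 4·6 3·8 2·12 1·24  f→[13824+1728+512+216+64+27+8+1]=16380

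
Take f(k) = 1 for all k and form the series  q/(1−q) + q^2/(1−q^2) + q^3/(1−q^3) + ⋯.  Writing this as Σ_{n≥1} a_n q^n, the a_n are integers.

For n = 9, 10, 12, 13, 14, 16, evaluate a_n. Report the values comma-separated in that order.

q^9  k|9↦f(k): 9:1 3:1 1:1  a_9=3
[q^10] f(10)=1,f(5)=1,f(2)=1,f(1)=1 ⇒ 4
q^12  k|12↦f(k): 1:1 2:1 3:1 4:1 6:1 12:1  a_12=6
[q^13] f(1)=1,f(13)=1 ⇒ 2
q^14  k|14↦f(k): 14:1 7:1 2:1 1:1  a_14=4
n=16: 16·1 8·2 4·4 2·8 1·16  f→[1+1+1+1+1]=5

3, 4, 6, 2, 4, 5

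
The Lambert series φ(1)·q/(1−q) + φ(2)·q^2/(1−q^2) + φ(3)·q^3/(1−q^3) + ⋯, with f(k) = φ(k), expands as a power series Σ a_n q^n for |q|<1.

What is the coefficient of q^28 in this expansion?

n=28: 28·1 14·2 7·4 4·7 2·14 1·28  φ→[12+6+6+2+1+1]=28

a_28 = 28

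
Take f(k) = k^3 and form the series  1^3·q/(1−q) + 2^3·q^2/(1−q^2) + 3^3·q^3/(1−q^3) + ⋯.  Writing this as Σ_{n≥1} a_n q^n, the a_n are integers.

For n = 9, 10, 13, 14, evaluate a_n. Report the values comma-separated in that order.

q^9  k|9↦f(k): 1:1 3:27 9:729  a_9=757
q^10  k|10↦f(k): 10:1000 5:125 2:8 1:1  a_10=1134
d|13:{13,1}  Σf=2197+1=2198
[q^14] f(1)=1,f(2)=8,f(7)=343,f(14)=2744 ⇒ 3096

757, 1134, 2198, 3096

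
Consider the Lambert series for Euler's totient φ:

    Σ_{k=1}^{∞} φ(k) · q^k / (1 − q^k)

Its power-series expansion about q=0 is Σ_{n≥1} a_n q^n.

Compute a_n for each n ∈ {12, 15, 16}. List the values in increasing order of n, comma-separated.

d|12:{12,6,4,3,2,1}  Σφ=4+2+2+2+1+1=12
q^15  k|15↦φ(k): 15:8 5:4 3:2 1:1  a_15=15
q^16  k|16↦φ(k): 1:1 2:1 4:2 8:4 16:8  a_16=16

12, 15, 16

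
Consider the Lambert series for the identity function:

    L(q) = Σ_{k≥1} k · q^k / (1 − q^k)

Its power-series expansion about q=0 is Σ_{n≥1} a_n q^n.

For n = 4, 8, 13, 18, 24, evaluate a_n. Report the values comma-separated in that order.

7, 15, 14, 39, 60

[q^4] f(4)=4,f(2)=2,f(1)=1 ⇒ 7
q^8  k|8↦f(k): 8:8 4:4 2:2 1:1  a_8=15
[q^13] f(13)=13,f(1)=1 ⇒ 14
n=18: 18·1 9·2 6·3 3·6 2·9 1·18  f→[18+9+6+3+2+1]=39
q^24  k|24↦f(k): 24:24 12:12 8:8 6:6 4:4 3:3 2:2 1:1  a_24=60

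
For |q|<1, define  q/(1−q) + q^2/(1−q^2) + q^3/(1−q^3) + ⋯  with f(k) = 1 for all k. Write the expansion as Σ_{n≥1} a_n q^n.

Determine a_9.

a_9 = 3

d|9:{1,3,9}  Σf=1+1+1=3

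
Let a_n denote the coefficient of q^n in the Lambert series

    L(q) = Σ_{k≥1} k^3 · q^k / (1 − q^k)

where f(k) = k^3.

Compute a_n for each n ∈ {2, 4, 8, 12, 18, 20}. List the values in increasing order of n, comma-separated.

9, 73, 585, 2044, 6813, 9198

q^2  k|2↦f(k): 1:1 2:8  a_2=9
q^4  k|4↦f(k): 1:1 2:8 4:64  a_4=73
[q^8] f(8)=512,f(4)=64,f(2)=8,f(1)=1 ⇒ 585
q^12  k|12↦f(k): 1:1 2:8 3:27 4:64 6:216 12:1728  a_12=2044
n=18: 18·1 9·2 6·3 3·6 2·9 1·18  f→[5832+729+216+27+8+1]=6813
[q^20] f(1)=1,f(2)=8,f(4)=64,f(5)=125,f(10)=1000,f(20)=8000 ⇒ 9198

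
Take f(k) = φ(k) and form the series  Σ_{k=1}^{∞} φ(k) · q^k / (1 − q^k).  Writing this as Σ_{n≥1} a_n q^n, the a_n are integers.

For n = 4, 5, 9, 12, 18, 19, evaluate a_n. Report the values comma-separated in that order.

[q^4] φ(4)=2,φ(2)=1,φ(1)=1 ⇒ 4
n=5: 5·1 1·5  φ→[4+1]=5
n=9: 9·1 3·3 1·9  φ→[6+2+1]=9
d|12:{1,2,3,4,6,12}  Σφ=1+1+2+2+2+4=12
d|18:{18,9,6,3,2,1}  Σφ=6+6+2+2+1+1=18
d|19:{1,19}  Σφ=1+18=19

4, 5, 9, 12, 18, 19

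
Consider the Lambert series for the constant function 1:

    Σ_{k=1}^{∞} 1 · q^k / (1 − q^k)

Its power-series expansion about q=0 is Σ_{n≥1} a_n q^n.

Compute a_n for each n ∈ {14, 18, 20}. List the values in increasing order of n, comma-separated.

d|14:{1,2,7,14}  Σf=1+1+1+1=4
d|18:{1,2,3,6,9,18}  Σf=1+1+1+1+1+1=6
[q^20] f(1)=1,f(2)=1,f(4)=1,f(5)=1,f(10)=1,f(20)=1 ⇒ 6

4, 6, 6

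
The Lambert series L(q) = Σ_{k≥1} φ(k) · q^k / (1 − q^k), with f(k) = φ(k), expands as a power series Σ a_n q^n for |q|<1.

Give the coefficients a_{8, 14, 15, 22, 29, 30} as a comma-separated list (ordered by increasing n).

n=8: 8·1 4·2 2·4 1·8  φ→[4+2+1+1]=8
d|14:{1,2,7,14}  Σφ=1+1+6+6=14
[q^15] φ(15)=8,φ(5)=4,φ(3)=2,φ(1)=1 ⇒ 15
n=22: 1·22 2·11 11·2 22·1  φ→[1+1+10+10]=22
d|29:{1,29}  Σφ=1+28=29
q^30  k|30↦φ(k): 30:8 15:8 10:4 6:2 5:4 3:2 2:1 1:1  a_30=30

8, 14, 15, 22, 29, 30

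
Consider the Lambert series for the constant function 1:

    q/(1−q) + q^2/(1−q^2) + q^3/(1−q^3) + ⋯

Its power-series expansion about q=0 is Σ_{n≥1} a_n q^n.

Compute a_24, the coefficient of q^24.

[q^24] f(1)=1,f(2)=1,f(3)=1,f(4)=1,f(6)=1,f(8)=1,f(12)=1,f(24)=1 ⇒ 8

a_24 = 8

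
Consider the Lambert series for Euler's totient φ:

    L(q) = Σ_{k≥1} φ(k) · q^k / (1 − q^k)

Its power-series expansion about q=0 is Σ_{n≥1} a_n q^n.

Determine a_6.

n=6: 6·1 3·2 2·3 1·6  φ→[2+2+1+1]=6

a_6 = 6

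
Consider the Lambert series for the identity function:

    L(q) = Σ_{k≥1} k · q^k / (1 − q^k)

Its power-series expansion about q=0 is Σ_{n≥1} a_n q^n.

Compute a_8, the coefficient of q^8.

d|8:{8,4,2,1}  Σf=8+4+2+1=15

a_8 = 15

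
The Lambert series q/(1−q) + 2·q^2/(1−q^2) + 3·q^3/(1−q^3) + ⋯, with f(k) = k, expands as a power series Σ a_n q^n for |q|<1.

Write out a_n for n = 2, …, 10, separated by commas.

d|2:{1,2}  Σf=1+2=3
n=3: 3·1 1·3  f→[3+1]=4
d|4:{4,2,1}  Σf=4+2+1=7
d|5:{1,5}  Σf=1+5=6
[q^6] f(1)=1,f(2)=2,f(3)=3,f(6)=6 ⇒ 12
n=7: 7·1 1·7  f→[7+1]=8
n=8: 1·8 2·4 4·2 8·1  f→[1+2+4+8]=15
q^9  k|9↦f(k): 9:9 3:3 1:1  a_9=13
d|10:{1,2,5,10}  Σf=1+2+5+10=18

3, 4, 7, 6, 12, 8, 15, 13, 18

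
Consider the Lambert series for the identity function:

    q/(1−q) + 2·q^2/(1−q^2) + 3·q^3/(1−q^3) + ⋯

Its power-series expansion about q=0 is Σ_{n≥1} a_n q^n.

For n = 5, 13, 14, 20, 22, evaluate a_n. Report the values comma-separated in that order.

d|5:{1,5}  Σf=1+5=6
d|13:{1,13}  Σf=1+13=14
n=14: 1·14 2·7 7·2 14·1  f→[1+2+7+14]=24
d|20:{20,10,5,4,2,1}  Σf=20+10+5+4+2+1=42
d|22:{22,11,2,1}  Σf=22+11+2+1=36

6, 14, 24, 42, 36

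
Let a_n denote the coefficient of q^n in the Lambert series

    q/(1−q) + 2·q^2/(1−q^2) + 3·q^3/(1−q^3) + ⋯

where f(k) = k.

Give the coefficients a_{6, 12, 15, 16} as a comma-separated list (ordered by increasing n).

12, 28, 24, 31

n=6: 1·6 2·3 3·2 6·1  f→[1+2+3+6]=12
q^12  k|12↦f(k): 1:1 2:2 3:3 4:4 6:6 12:12  a_12=28
q^15  k|15↦f(k): 1:1 3:3 5:5 15:15  a_15=24
q^16  k|16↦f(k): 16:16 8:8 4:4 2:2 1:1  a_16=31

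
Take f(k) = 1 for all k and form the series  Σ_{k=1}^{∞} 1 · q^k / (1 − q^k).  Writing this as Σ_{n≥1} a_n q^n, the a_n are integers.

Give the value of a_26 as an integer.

n=26: 26·1 13·2 2·13 1·26  f→[1+1+1+1]=4

a_26 = 4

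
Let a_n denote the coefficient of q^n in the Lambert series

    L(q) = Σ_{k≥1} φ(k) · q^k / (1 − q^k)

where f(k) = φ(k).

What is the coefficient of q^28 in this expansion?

d|28:{1,2,4,7,14,28}  Σφ=1+1+2+6+6+12=28

a_28 = 28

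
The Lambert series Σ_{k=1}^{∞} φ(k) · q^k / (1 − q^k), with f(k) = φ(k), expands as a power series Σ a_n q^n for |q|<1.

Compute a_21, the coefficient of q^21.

q^21  k|21↦φ(k): 21:12 7:6 3:2 1:1  a_21=21

a_21 = 21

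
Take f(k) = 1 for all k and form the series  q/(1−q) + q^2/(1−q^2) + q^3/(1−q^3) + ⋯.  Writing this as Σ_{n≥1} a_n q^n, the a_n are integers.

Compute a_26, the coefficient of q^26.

q^26  k|26↦f(k): 26:1 13:1 2:1 1:1  a_26=4

a_26 = 4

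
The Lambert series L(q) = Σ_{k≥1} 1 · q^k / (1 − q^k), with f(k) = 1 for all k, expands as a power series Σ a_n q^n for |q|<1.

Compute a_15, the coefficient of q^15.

a_15 = 4

n=15: 15·1 5·3 3·5 1·15  f→[1+1+1+1]=4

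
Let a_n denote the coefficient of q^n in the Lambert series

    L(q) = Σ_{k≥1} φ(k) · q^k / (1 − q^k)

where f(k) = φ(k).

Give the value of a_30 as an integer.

[q^30] φ(1)=1,φ(2)=1,φ(3)=2,φ(5)=4,φ(6)=2,φ(10)=4,φ(15)=8,φ(30)=8 ⇒ 30

a_30 = 30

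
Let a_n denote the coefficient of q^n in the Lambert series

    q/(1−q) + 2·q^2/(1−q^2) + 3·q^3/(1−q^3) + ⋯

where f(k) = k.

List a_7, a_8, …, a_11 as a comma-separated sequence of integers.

q^7  k|7↦f(k): 1:1 7:7  a_7=8
n=8: 1·8 2·4 4·2 8·1  f→[1+2+4+8]=15
[q^9] f(1)=1,f(3)=3,f(9)=9 ⇒ 13
q^10  k|10↦f(k): 10:10 5:5 2:2 1:1  a_10=18
[q^11] f(11)=11,f(1)=1 ⇒ 12

8, 15, 13, 18, 12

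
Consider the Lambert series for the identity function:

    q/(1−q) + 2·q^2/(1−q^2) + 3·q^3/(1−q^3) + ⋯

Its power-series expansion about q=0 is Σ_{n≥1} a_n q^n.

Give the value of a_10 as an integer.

n=10: 1·10 2·5 5·2 10·1  f→[1+2+5+10]=18

a_10 = 18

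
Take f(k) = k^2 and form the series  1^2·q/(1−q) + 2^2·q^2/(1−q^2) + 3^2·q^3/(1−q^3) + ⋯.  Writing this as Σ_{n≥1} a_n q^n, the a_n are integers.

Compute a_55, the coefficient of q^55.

q^55  k|55↦f(k): 1:1 5:25 11:121 55:3025  a_55=3172

a_55 = 3172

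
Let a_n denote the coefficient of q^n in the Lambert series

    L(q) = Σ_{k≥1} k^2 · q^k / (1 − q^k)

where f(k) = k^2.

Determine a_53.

[q^53] f(53)=2809,f(1)=1 ⇒ 2810

a_53 = 2810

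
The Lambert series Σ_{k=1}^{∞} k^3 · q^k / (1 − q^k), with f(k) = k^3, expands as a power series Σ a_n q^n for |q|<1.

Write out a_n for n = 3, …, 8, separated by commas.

28, 73, 126, 252, 344, 585

q^3  k|3↦f(k): 1:1 3:27  a_3=28
d|4:{1,2,4}  Σf=1+8+64=73
n=5: 1·5 5·1  f→[1+125]=126
[q^6] f(1)=1,f(2)=8,f(3)=27,f(6)=216 ⇒ 252
n=7: 1·7 7·1  f→[1+343]=344
[q^8] f(1)=1,f(2)=8,f(4)=64,f(8)=512 ⇒ 585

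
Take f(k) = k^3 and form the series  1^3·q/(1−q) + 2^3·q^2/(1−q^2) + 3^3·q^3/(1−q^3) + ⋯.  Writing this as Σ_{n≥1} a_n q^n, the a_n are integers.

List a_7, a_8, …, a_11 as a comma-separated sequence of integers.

n=7: 1·7 7·1  f→[1+343]=344
d|8:{1,2,4,8}  Σf=1+8+64+512=585
n=9: 1·9 3·3 9·1  f→[1+27+729]=757
n=10: 10·1 5·2 2·5 1·10  f→[1000+125+8+1]=1134
[q^11] f(11)=1331,f(1)=1 ⇒ 1332

344, 585, 757, 1134, 1332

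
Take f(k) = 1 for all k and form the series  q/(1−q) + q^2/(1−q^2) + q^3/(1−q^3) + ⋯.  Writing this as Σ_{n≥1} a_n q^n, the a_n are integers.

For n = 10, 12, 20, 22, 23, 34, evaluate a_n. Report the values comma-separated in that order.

4, 6, 6, 4, 2, 4

[q^10] f(10)=1,f(5)=1,f(2)=1,f(1)=1 ⇒ 4
d|12:{12,6,4,3,2,1}  Σf=1+1+1+1+1+1=6
n=20: 1·20 2·10 4·5 5·4 10·2 20·1  f→[1+1+1+1+1+1]=6
n=22: 1·22 2·11 11·2 22·1  f→[1+1+1+1]=4
[q^23] f(1)=1,f(23)=1 ⇒ 2
n=34: 34·1 17·2 2·17 1·34  f→[1+1+1+1]=4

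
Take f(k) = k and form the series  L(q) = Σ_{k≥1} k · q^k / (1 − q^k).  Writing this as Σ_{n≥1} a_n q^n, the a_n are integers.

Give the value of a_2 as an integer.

n=2: 1·2 2·1  f→[1+2]=3

a_2 = 3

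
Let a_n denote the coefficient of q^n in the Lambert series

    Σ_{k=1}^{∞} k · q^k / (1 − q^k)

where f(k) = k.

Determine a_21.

d|21:{1,3,7,21}  Σf=1+3+7+21=32

a_21 = 32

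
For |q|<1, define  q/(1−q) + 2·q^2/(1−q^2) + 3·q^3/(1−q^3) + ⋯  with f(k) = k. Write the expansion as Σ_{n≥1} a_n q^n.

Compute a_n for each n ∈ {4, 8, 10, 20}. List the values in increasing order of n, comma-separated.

7, 15, 18, 42

d|4:{1,2,4}  Σf=1+2+4=7
d|8:{8,4,2,1}  Σf=8+4+2+1=15
n=10: 10·1 5·2 2·5 1·10  f→[10+5+2+1]=18
[q^20] f(1)=1,f(2)=2,f(4)=4,f(5)=5,f(10)=10,f(20)=20 ⇒ 42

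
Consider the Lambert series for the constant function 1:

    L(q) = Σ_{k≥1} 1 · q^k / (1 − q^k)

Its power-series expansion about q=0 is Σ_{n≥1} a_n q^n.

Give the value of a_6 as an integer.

q^6  k|6↦f(k): 1:1 2:1 3:1 6:1  a_6=4

a_6 = 4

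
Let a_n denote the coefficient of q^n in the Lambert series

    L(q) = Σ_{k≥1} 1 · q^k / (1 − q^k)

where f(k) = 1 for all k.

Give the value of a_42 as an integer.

a_42 = 8

d|42:{42,21,14,7,6,3,2,1}  Σf=1+1+1+1+1+1+1+1=8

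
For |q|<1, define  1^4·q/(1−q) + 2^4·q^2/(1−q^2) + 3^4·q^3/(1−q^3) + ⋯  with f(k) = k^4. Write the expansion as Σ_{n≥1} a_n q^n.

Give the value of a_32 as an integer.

q^32  k|32↦f(k): 1:1 2:16 4:256 8:4096 16:65536 32:1048576  a_32=1118481

a_32 = 1118481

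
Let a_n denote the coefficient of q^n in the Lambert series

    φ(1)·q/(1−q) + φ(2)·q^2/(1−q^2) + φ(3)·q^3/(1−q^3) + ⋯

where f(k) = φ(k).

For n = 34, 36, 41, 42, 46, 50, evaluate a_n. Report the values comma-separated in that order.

[q^34] φ(1)=1,φ(2)=1,φ(17)=16,φ(34)=16 ⇒ 34
n=36: 1·36 2·18 3·12 4·9 6·6 9·4 12·3 18·2 36·1  φ→[1+1+2+2+2+6+4+6+12]=36
d|41:{41,1}  Σφ=40+1=41
q^42  k|42↦φ(k): 1:1 2:1 3:2 6:2 7:6 14:6 21:12 42:12  a_42=42
q^46  k|46↦φ(k): 46:22 23:22 2:1 1:1  a_46=46
n=50: 1·50 2·25 5·10 10·5 25·2 50·1  φ→[1+1+4+4+20+20]=50

34, 36, 41, 42, 46, 50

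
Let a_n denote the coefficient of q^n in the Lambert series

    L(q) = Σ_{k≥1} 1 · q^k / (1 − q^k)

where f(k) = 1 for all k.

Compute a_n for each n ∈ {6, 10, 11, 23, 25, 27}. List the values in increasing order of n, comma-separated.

[q^6] f(6)=1,f(3)=1,f(2)=1,f(1)=1 ⇒ 4
d|10:{10,5,2,1}  Σf=1+1+1+1=4
[q^11] f(11)=1,f(1)=1 ⇒ 2
q^23  k|23↦f(k): 1:1 23:1  a_23=2
d|25:{25,5,1}  Σf=1+1+1=3
d|27:{1,3,9,27}  Σf=1+1+1+1=4

4, 4, 2, 2, 3, 4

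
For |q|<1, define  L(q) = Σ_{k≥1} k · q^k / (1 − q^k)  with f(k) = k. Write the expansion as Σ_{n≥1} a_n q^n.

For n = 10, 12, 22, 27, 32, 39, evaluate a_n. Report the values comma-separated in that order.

n=10: 10·1 5·2 2·5 1·10  f→[10+5+2+1]=18
d|12:{1,2,3,4,6,12}  Σf=1+2+3+4+6+12=28
n=22: 1·22 2·11 11·2 22·1  f→[1+2+11+22]=36
q^27  k|27↦f(k): 27:27 9:9 3:3 1:1  a_27=40
q^32  k|32↦f(k): 32:32 16:16 8:8 4:4 2:2 1:1  a_32=63
[q^39] f(39)=39,f(13)=13,f(3)=3,f(1)=1 ⇒ 56

18, 28, 36, 40, 63, 56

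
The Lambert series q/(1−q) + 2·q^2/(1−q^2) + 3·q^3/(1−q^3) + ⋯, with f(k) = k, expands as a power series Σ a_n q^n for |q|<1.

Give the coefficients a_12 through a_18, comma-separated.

q^12  k|12↦f(k): 1:1 2:2 3:3 4:4 6:6 12:12  a_12=28
d|13:{13,1}  Σf=13+1=14
n=14: 14·1 7·2 2·7 1·14  f→[14+7+2+1]=24
q^15  k|15↦f(k): 1:1 3:3 5:5 15:15  a_15=24
d|16:{16,8,4,2,1}  Σf=16+8+4+2+1=31
n=17: 17·1 1·17  f→[17+1]=18
d|18:{1,2,3,6,9,18}  Σf=1+2+3+6+9+18=39

28, 14, 24, 24, 31, 18, 39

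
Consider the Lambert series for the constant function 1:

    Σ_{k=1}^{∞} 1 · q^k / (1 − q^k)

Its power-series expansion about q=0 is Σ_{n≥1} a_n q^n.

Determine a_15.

a_15 = 4

q^15  k|15↦f(k): 15:1 5:1 3:1 1:1  a_15=4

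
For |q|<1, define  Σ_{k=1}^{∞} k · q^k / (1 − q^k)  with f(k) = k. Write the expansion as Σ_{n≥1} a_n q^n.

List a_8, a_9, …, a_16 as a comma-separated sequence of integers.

[q^8] f(8)=8,f(4)=4,f(2)=2,f(1)=1 ⇒ 15
d|9:{9,3,1}  Σf=9+3+1=13
[q^10] f(1)=1,f(2)=2,f(5)=5,f(10)=10 ⇒ 18
[q^11] f(11)=11,f(1)=1 ⇒ 12
q^12  k|12↦f(k): 12:12 6:6 4:4 3:3 2:2 1:1  a_12=28
d|13:{1,13}  Σf=1+13=14
q^14  k|14↦f(k): 14:14 7:7 2:2 1:1  a_14=24
d|15:{1,3,5,15}  Σf=1+3+5+15=24
d|16:{16,8,4,2,1}  Σf=16+8+4+2+1=31

15, 13, 18, 12, 28, 14, 24, 24, 31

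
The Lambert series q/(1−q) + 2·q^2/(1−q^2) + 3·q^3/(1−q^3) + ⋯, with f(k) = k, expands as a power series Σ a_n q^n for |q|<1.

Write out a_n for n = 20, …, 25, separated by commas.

42, 32, 36, 24, 60, 31

n=20: 1·20 2·10 4·5 5·4 10·2 20·1  f→[1+2+4+5+10+20]=42
q^21  k|21↦f(k): 21:21 7:7 3:3 1:1  a_21=32
d|22:{22,11,2,1}  Σf=22+11+2+1=36
n=23: 1·23 23·1  f→[1+23]=24
n=24: 24·1 12·2 8·3 6·4 4·6 3·8 2·12 1·24  f→[24+12+8+6+4+3+2+1]=60
q^25  k|25↦f(k): 1:1 5:5 25:25  a_25=31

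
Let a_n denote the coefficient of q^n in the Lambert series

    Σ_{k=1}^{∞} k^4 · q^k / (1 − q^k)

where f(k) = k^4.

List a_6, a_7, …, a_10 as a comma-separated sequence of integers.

n=6: 6·1 3·2 2·3 1·6  f→[1296+81+16+1]=1394
q^7  k|7↦f(k): 7:2401 1:1  a_7=2402
d|8:{1,2,4,8}  Σf=1+16+256+4096=4369
[q^9] f(9)=6561,f(3)=81,f(1)=1 ⇒ 6643
d|10:{10,5,2,1}  Σf=10000+625+16+1=10642

1394, 2402, 4369, 6643, 10642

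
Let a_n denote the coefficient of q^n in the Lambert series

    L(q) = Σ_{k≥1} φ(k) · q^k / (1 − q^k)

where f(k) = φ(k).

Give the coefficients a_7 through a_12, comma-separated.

d|7:{1,7}  Σφ=1+6=7
d|8:{1,2,4,8}  Σφ=1+1+2+4=8
n=9: 1·9 3·3 9·1  φ→[1+2+6]=9
n=10: 10·1 5·2 2·5 1·10  φ→[4+4+1+1]=10
n=11: 1·11 11·1  φ→[1+10]=11
d|12:{1,2,3,4,6,12}  Σφ=1+1+2+2+2+4=12

7, 8, 9, 10, 11, 12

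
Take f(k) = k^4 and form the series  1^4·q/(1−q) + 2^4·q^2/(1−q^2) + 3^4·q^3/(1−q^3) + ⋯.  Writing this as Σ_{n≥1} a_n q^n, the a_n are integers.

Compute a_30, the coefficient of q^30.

a_30 = 872644

d|30:{1,2,3,5,6,10,15,30}  Σf=1+16+81+625+1296+10000+50625+810000=872644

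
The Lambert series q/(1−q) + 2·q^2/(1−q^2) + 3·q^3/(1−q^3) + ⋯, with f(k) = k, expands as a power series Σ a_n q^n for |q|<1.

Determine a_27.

[q^27] f(27)=27,f(9)=9,f(3)=3,f(1)=1 ⇒ 40

a_27 = 40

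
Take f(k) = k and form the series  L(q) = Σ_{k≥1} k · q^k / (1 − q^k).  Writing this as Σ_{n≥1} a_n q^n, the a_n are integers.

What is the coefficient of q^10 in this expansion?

q^10  k|10↦f(k): 1:1 2:2 5:5 10:10  a_10=18

a_10 = 18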